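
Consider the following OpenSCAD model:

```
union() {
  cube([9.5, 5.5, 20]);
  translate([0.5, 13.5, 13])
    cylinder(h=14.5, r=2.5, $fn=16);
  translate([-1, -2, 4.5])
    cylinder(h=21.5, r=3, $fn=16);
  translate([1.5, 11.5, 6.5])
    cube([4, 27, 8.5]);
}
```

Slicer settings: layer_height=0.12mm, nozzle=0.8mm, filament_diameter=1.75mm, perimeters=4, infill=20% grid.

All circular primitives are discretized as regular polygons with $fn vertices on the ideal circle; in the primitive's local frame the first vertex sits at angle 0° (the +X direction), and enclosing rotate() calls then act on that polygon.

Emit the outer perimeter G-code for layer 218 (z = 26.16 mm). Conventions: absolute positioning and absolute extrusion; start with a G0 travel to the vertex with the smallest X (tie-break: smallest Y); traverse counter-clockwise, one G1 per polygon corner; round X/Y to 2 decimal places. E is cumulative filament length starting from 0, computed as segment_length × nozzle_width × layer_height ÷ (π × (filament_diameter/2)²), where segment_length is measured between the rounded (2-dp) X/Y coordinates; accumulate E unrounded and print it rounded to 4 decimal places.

G0 X-2.00 Y13.50 Z26.16
G1 X-1.81 Y12.54 E0.0391
G1 X-1.27 Y11.73 E0.0779
G1 X-0.46 Y11.19 E0.1168
G1 X0.50 Y11.00 E0.1558
G1 X1.46 Y11.19 E0.1949
G1 X2.27 Y11.73 E0.2337
G1 X2.81 Y12.54 E0.2726
G1 X3.00 Y13.50 E0.3117
G1 X2.81 Y14.46 E0.3507
G1 X2.27 Y15.27 E0.3896
G1 X1.46 Y15.81 E0.4284
G1 X0.50 Y16.00 E0.4675
G1 X-0.46 Y15.81 E0.5065
G1 X-1.27 Y15.27 E0.5454
G1 X-1.81 Y14.46 E0.5842
G1 X-2.00 Y13.50 E0.6233

At z = 26.16 mm: the cube is absent (z outside [0, 20]); the cylinder at (0.5, 13.5): section is a regular 16-gon, circumradius r=2.5; the cylinder at (-1, -2) is not intersected at this z (z outside [4.5, 26]); the cube at (1.5, 11.5) is absent (z outside [6.5, 15]); Merging all regions: only the r=2.5 cylinder at (0.5, 13.5) is present, so the union is just that shape — 1 connected region. The outline is a single polygon with 16 vertices. Extrusion per mm of travel: 0.8 × 0.12 / (π × 0.875²) = 0.039912. Accumulating E over each segment gives final E = 0.6233.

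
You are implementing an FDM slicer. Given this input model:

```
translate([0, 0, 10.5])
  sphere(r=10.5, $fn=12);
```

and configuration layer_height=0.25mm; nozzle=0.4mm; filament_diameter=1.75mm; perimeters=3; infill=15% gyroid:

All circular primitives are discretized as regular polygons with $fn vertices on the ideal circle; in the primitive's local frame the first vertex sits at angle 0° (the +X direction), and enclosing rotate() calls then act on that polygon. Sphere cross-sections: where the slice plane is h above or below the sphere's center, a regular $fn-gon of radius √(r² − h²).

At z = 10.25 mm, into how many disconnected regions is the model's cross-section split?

1

At z = 10.25 mm: the r=10.5 sphere contributes a regular 12-gon of circumradius √(10.5²−0.25²) = 10.497. The result has 1 disconnected region.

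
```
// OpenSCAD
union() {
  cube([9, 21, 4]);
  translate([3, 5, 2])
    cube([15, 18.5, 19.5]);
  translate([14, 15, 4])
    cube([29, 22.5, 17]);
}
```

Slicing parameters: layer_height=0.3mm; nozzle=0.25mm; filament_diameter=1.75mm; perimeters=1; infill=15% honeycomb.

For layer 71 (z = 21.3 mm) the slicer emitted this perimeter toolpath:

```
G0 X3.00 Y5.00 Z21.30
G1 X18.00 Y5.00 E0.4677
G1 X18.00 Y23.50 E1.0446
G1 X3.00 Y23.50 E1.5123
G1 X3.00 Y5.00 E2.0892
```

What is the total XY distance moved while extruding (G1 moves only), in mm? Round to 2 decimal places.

Sum the Euclidean lengths of each G1 segment: total = 67.00 mm.

67.00 mm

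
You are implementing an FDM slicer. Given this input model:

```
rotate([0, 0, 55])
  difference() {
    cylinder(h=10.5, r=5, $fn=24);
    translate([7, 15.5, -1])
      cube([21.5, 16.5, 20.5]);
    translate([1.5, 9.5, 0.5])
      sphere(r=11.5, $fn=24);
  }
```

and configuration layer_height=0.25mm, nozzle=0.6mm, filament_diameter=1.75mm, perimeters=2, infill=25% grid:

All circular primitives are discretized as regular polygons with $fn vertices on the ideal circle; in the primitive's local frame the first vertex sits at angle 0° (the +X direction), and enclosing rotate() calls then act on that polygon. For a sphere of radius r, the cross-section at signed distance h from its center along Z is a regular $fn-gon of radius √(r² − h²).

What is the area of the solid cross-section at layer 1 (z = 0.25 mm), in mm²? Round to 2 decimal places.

At z = 0.25 mm: the r=5 cylinder gives a regular 24-gon of circumradius 5 (constant along its height) (area = (24/2)·5.000²·sin(360°/24) = 77.65 mm²); the 21.5×16.5 cube at (7, 15.5) contributes its full rectangle (area 354.75 mm²); the r=11.5 sphere at (1.5, 9.5) contributes a regular 24-gon of circumradius √(11.5²−0.25²) = 11.497 (area = (24/2)·11.497²·sin(360°/24) = 410.55 mm²); After the difference (first − rest): starting from the r=5 cylinder (77.65 mm²), the 21.5×16.5 cube at (7, 15.5) misses the remaining region (no effect); the r=11.5 sphere at (1.5, 9.5) partially overlaps it — only the 53.18 mm² overlap (of its 410.55 mm²) is removed, clipping the outline — area = 24.47 mm²; (rotated 55° about Z; rotation is an isometry so areas/perimeters/island counts are preserved). Overall, the cross-section is a single solid region. Net area = 24.47 mm².

24.47 mm²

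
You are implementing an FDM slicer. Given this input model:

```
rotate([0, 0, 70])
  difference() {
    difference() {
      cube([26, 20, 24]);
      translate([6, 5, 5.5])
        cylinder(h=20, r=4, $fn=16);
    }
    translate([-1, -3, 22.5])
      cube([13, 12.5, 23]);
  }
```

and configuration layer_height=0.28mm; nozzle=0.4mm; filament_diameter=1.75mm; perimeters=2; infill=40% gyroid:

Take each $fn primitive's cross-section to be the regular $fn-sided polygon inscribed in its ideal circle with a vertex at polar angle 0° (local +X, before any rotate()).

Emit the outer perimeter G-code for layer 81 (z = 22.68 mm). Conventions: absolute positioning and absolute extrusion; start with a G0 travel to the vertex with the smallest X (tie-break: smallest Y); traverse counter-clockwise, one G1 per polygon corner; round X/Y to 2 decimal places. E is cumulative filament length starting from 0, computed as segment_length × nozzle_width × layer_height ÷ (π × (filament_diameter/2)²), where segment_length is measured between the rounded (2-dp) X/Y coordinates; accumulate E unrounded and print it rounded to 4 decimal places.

At z = 22.68 mm: the cube is present — its section is the full 26×20 rectangle; the cylinder at (6, 5): section is a regular 16-gon, circumradius r=4; Subtracting the remaining from the first: starting from the 26×20 cube, the r=4 cylinder at (6, 5) lies wholly inside it (removes its full 48.98 mm² and its 24.97 mm outline becomes a hole wall) — 1 connected region with 1 hole; the cube at (-1, -3) (footprint 13×12.5) is included at this height; After the difference (first − rest): starting from that combined region, the 13×12.5 cube at (-1, -3) partially overlaps it — only the 65.02 mm² overlap (of its 162.50 mm²) is removed, clipping the outline — 1 connected region; (whole slice rotated 70° about Z — lengths, areas and connectivity unchanged). The outline is a single polygon with 6 vertices. Extrusion per mm of travel: 0.4 × 0.28 / (π × 0.875²) = 0.046564. Accumulating E over each segment gives final E = 4.2830.

G0 X-18.79 Y6.84 Z22.68
G1 X-8.93 Y3.25 E0.4886
G1 X-4.82 Y14.53 E1.0476
G1 X4.10 Y11.28 E1.4897
G1 X8.89 Y24.43 E2.1414
G1 X-9.90 Y31.27 E3.0725
G1 X-18.79 Y6.84 E4.2830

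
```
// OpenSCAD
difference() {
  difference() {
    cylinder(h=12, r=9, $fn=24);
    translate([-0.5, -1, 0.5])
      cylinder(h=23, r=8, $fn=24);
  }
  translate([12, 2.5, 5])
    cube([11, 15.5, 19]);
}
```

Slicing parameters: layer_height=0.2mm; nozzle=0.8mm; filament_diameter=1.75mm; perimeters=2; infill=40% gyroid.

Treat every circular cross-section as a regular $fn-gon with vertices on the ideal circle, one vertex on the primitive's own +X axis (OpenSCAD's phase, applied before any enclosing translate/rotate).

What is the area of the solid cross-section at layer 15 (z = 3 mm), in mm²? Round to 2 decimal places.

At z = 3 mm: the r=9 cylinder contributes a regular 24-gon of circumradius 9 (area = (24/2)·9.000²·sin(360°/24) = 251.57 mm²); the r=8 cylinder at (-0.5, -1) gives a regular 24-gon of circumradius 8 (constant along its height) (area = (24/2)·8.000²·sin(360°/24) = 198.77 mm²); Taking the first minus the rest: starting from the r=9 cylinder (251.57 mm²), the r=8 cylinder at (-0.5, -1) partially overlaps it — only the 198.10 mm² overlap (of its 198.77 mm²) is removed, clipping the outline — area = 53.47 mm²; the cube at (12, 2.5) is not intersected at this z (z outside [5, 24]); Taking the first minus the rest: none of the subtracted shapes is present at this height, so that combined region is unchanged — area = 53.47 mm². Overall, the cross-section is a single solid region. Net area = 53.47 mm².

53.47 mm²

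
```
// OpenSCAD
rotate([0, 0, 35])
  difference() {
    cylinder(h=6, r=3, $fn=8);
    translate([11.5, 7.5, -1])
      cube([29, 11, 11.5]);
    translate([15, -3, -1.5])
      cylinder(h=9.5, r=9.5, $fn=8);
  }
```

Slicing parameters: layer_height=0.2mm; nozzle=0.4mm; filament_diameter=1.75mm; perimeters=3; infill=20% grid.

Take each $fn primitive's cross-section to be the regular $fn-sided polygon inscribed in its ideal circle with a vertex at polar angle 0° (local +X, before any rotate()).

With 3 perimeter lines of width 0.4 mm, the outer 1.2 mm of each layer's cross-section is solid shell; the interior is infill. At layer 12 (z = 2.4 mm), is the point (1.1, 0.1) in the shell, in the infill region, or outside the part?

infill

At z = 2.4 mm: the cylinder: section is a regular 8-gon, circumradius r=3; the cube at (11.5, 7.5) (footprint 29×11) is included at this height; the cylinder at (15, -3): section is a regular 8-gon, circumradius r=9.5; Subtracting the remaining from the first: starting from the r=3 cylinder, the 29×11 cube at (11.5, 7.5) misses the remaining region (no effect); the r=9.5 cylinder at (15, -3) misses the remaining region (no effect) — 1 connected region; (rotated 35° about Z; rotation is an isometry so areas/perimeters/island counts are preserved). Overall, the cross-section is a single solid region. Undo the 35° rotation: the query point maps to (0.958, -0.549) in the un-rotated model frame. The nearest boundary edge runs (3.00, 0.00)→(2.12, -2.12); distance from the point to it = 1.68 mm. The point is inside the cross-section and 1.68 mm from the nearest boundary — more than the 1.2 mm shell width (3 × 0.4), so it's in the infill interior.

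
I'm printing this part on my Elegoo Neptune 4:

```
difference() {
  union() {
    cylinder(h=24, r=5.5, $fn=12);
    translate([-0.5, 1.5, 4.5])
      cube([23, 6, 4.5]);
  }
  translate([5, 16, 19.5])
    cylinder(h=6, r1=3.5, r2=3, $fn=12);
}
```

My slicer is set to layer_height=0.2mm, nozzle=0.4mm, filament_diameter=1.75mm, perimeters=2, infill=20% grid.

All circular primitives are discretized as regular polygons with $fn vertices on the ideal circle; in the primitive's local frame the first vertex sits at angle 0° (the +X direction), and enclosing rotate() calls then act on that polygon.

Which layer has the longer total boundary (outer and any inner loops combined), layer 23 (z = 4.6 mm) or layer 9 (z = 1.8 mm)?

layer 23 (z = 4.6 mm)

Layer 23 (z = 4.6): the r=5.5 cylinder gives a regular 12-gon of circumradius 5.5 (constant along its height) (perimeter = 2·12·5.500·sin(180°/12) = 34.16 mm); the 23×6 cube at (-0.5, 1.5) contributes its full rectangle (perimeter 58.00 mm); Merging all regions: the regions partially overlap (shared area 16.71 mm²), so the edge portions inside another operand are dropped and the merged outline is re-measured after clipping — boundary = 75.19 mm; the cone at (5, 16) is not intersected at this z (z outside [19.5, 25.5]); Subtracting the remaining from the first: none of the subtracted shapes is present at this height, so the result so far is unchanged — boundary = 75.19 mm. So its perimeter = 75.19 mm. Layer 9 (z = 1.8): the r=5.5 cylinder gives a regular 12-gon of circumradius 5.5 (constant along its height) (perimeter = 2·12·5.500·sin(180°/12) = 34.16 mm); the cube at (-0.5, 1.5) does not reach this height (z outside [4.5, 9]); Taking the union: only the r=5.5 cylinder is present, so the union is just that shape — boundary = 34.16 mm; the cone at (5, 16) is absent (z outside [19.5, 25.5]); Taking the first minus the rest: none of the subtracted shapes is present at this height, so that combined region is unchanged — boundary = 34.16 mm. So its perimeter = 34.16 mm. Layer 23 is larger (75.19 vs 34.16 mm).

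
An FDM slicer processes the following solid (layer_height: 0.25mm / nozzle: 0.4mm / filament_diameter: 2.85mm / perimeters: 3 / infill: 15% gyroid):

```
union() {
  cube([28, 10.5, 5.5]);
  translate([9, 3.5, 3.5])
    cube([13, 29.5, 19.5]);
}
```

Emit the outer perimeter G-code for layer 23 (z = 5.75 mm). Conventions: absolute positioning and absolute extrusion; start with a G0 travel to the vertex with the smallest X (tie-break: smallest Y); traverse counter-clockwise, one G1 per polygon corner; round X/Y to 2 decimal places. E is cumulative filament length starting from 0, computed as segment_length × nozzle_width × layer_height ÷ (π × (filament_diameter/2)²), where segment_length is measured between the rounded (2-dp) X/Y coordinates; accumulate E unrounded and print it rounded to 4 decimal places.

G0 X9.00 Y3.50 Z5.75
G1 X22.00 Y3.50 E0.2038
G1 X22.00 Y33.00 E0.6662
G1 X9.00 Y33.00 E0.8700
G1 X9.00 Y3.50 E1.3324

At z = 5.75 mm: the cube does not reach this height (z outside [0, 5.5]); the cube at (9, 3.5) is present — its section is the full 13×29.5 rectangle; Combining (union): only the 13×29.5 cube at (9, 3.5) is present, so the union is just that shape — 1 connected region. The outline is a single polygon with 4 vertices. Extrusion per mm of travel: 0.4 × 0.25 / (π × 1.425²) = 0.015675. Accumulating E over each segment gives final E = 1.3324.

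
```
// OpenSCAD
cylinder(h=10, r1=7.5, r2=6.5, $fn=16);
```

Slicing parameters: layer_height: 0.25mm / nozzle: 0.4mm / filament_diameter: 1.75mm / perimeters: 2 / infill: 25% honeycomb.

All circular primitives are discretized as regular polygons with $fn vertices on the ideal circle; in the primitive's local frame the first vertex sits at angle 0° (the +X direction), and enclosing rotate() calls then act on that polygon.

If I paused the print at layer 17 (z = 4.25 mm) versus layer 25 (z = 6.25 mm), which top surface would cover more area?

layer 17 (z = 4.25 mm)

Layer 17 (z = 4.25): the cone: at t=0.425 of its height the radius interpolates to r₁+(r₂−r₁)t = 7.075, giving a regular 16-gon of that circumradius (area = (16/2)·7.075²·sin(360°/16) = 153.24 mm²). So its area = 153.24 mm². Layer 25 (z = 6.25): the cone contributes a regular 16-gon of circumradius 6.875 (interpolated between r1=7.5 and r2=6.5 at t=0.625) (area = (16/2)·6.875²·sin(360°/16) = 144.70 mm²). So its area = 144.70 mm². Layer 17 is larger (153.24 vs 144.70 mm²).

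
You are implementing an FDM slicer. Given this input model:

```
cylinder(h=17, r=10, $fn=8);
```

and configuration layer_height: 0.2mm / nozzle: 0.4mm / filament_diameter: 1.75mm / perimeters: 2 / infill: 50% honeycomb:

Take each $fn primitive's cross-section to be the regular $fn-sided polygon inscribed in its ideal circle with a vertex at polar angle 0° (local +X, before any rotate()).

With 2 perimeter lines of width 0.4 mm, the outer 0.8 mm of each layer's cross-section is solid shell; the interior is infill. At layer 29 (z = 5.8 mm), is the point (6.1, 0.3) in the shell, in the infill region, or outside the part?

At z = 5.8 mm: the r=10 cylinder contributes a regular 8-gon of circumradius 10. Overall, the cross-section is a single solid region. The nearest boundary edge runs (10.00, 0.00)→(7.07, 7.07); distance from the point to it = 3.49 mm. The point is inside the cross-section and 3.49 mm from the nearest boundary — more than the 0.8 mm shell width (2 × 0.4), so it's in the infill interior.

infill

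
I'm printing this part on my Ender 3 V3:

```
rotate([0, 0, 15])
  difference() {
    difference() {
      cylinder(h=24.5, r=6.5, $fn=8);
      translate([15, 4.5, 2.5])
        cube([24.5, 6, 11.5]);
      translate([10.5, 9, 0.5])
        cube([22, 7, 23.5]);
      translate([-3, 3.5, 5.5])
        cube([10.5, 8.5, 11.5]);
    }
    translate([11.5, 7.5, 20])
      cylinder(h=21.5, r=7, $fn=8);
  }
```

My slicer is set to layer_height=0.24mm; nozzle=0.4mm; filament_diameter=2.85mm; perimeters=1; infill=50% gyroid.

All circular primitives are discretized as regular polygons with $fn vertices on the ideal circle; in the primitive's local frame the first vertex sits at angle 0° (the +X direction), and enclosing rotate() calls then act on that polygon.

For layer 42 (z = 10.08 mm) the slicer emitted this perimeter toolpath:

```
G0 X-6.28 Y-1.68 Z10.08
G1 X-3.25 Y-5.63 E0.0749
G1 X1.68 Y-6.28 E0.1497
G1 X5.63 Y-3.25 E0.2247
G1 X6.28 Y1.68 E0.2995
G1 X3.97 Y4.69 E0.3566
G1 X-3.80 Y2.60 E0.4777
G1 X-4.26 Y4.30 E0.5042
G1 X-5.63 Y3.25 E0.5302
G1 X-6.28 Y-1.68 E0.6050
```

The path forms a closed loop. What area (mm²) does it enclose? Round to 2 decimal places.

Apply the shoelace formula to the sequence of (X, Y) vertices; enclosed area = 102.71 mm².

102.71 mm²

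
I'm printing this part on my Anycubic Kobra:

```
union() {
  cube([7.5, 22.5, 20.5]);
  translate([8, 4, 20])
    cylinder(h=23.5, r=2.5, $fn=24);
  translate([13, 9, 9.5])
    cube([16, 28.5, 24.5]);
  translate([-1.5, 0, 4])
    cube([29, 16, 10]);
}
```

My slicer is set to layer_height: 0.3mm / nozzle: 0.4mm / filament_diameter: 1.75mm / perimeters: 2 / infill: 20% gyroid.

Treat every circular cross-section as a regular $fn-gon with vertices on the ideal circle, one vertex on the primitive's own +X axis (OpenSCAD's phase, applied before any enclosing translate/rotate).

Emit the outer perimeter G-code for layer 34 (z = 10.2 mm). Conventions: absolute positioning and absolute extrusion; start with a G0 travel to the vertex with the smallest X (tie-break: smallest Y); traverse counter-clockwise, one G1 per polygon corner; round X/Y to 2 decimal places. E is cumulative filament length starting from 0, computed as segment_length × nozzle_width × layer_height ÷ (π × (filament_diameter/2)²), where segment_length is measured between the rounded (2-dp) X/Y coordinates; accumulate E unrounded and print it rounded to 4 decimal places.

At z = 10.2 mm: the 7.5×22.5 cube contributes its full rectangle; the cylinder at (8, 4) is not intersected at this z (z outside [20, 43.5]); the 16×28.5 cube at (13, 9) contributes its full rectangle; the cube at (-1.5, 0) is present — its section is the full 29×16 rectangle; Taking the union: the regions partially overlap (shared area 221.50 mm²), so overlapping operands fuse into one piece — 1 connected region. The outline is a single polygon with 12 vertices. Extrusion per mm of travel: 0.4 × 0.3 / (π × 0.875²) = 0.049890. Accumulating E over each segment gives final E = 7.4336.

G0 X-1.50 Y0.00 Z10.20
G1 X27.50 Y0.00 E1.4468
G1 X27.50 Y9.00 E1.8958
G1 X29.00 Y9.00 E1.9707
G1 X29.00 Y37.50 E3.3925
G1 X13.00 Y37.50 E4.1908
G1 X13.00 Y16.00 E5.2634
G1 X7.50 Y16.00 E5.5378
G1 X7.50 Y22.50 E5.8621
G1 X0.00 Y22.50 E6.2363
G1 X0.00 Y16.00 E6.5606
G1 X-1.50 Y16.00 E6.6354
G1 X-1.50 Y0.00 E7.4336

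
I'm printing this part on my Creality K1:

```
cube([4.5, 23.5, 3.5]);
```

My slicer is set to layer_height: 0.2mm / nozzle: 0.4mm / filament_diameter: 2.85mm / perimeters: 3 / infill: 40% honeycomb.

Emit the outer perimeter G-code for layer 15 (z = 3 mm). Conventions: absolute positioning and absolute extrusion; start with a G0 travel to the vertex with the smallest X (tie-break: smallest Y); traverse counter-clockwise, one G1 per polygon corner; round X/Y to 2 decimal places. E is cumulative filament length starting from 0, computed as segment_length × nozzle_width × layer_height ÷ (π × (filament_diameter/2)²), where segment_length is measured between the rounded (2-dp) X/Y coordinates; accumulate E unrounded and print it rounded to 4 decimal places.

G0 X0.00 Y0.00 Z3.00
G1 X4.50 Y0.00 E0.0564
G1 X4.50 Y23.50 E0.3511
G1 X0.00 Y23.50 E0.4076
G1 X0.00 Y0.00 E0.7023

At z = 3 mm: the cube is present — its section is the full 4.5×23.5 rectangle. The outline is a single polygon with 4 vertices. Extrusion per mm of travel: 0.4 × 0.2 / (π × 1.425²) = 0.012540. Accumulating E over each segment gives final E = 0.7023.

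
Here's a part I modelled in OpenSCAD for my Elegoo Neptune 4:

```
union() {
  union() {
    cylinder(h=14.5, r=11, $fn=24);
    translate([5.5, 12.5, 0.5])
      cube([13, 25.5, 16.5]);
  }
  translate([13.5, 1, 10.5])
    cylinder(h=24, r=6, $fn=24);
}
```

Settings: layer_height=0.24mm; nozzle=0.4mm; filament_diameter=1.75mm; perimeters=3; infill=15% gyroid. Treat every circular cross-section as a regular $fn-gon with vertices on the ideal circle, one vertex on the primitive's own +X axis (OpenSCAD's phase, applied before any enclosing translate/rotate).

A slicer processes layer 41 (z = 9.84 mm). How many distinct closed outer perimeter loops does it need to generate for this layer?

At z = 9.84 mm: the r=11 cylinder contributes a regular 24-gon of circumradius 11; the cube at (5.5, 12.5) is present — its section is the full 13×25.5 rectangle; Combining (union): the 2 present regions are separate (no shared area or edge), so areas and boundary lengths simply add and each stays a separate island — 2 connected regions; the cylinder at (13.5, 1) is not intersected at this z (z outside [10.5, 34.5]); Taking the union: only that combined region is present, so the union is just that shape — 2 connected regions. The result has 2 disconnected regions.

2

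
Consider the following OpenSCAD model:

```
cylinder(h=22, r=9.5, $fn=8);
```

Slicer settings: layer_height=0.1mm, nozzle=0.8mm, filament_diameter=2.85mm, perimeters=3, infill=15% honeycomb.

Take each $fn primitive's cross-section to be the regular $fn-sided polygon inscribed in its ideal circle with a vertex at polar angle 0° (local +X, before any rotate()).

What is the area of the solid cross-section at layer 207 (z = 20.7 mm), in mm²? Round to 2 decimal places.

At z = 20.7 mm: the cylinder: section is a regular 8-gon, circumradius r=9.5 (area = (8/2)·9.500²·sin(360°/8) = 255.27 mm²). Overall, the cross-section is a single solid region. Net area = 255.27 mm².

255.27 mm²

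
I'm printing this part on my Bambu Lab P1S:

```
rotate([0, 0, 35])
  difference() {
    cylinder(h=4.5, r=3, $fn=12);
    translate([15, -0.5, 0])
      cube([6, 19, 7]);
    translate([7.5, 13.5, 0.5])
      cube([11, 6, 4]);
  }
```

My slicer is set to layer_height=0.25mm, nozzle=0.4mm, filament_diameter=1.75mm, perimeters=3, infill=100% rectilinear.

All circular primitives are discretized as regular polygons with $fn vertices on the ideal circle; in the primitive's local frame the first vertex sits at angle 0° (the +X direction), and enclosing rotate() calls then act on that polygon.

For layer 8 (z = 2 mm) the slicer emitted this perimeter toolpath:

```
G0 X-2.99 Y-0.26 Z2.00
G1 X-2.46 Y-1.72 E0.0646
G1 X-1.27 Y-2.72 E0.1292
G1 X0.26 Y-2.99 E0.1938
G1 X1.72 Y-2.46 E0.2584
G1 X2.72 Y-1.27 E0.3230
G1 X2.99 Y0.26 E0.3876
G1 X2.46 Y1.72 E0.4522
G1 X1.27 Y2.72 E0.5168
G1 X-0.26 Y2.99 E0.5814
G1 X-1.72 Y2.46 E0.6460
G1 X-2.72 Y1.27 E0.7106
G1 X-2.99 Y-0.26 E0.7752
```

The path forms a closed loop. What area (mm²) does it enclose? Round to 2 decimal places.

27.03 mm²

Apply the shoelace formula to the sequence of (X, Y) vertices; enclosed area = 27.03 mm².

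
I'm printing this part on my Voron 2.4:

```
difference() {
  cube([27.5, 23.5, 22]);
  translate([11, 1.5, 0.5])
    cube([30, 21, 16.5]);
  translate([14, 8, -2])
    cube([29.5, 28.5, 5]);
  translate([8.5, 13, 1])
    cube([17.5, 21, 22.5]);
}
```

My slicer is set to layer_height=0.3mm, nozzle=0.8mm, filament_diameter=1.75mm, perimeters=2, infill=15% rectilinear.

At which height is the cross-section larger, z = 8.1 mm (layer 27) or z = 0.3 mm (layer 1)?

layer 1 (z = 0.3 mm)

Layer 27 (z = 8.1): the 27.5×23.5 cube contributes its full rectangle (area 646.25 mm²); the cube at (11, 1.5) (footprint 30×21) is included at this height (area 630.00 mm²); the cube at (14, 8) is absent (z outside [-2, 3]); the 17.5×21 cube at (8.5, 13) contributes its full rectangle (area 367.50 mm²); After the difference (first − rest): starting from the 27.5×23.5 cube (646.25 mm²), the 30×21 cube at (11, 1.5) partially overlaps it — only the 346.50 mm² overlap (of its 630.00 mm²) is removed, clipping the outline; the 17.5×21 cube at (8.5, 13) partially overlaps it — only the 41.25 mm² overlap (of its 367.50 mm²) is removed, clipping the outline — area = 258.50 mm². So its area = 258.50 mm². Layer 1 (z = 0.3): the 27.5×23.5 cube contributes its full rectangle (area 646.25 mm²); the cube at (11, 1.5) is absent (z outside [0.5, 17]); the cube at (14, 8) (footprint 29.5×28.5) is included at this height (area 840.75 mm²); the cube at (8.5, 13) is absent (z outside [1, 23.5]); After the difference (first − rest): starting from the 27.5×23.5 cube (646.25 mm²), the 29.5×28.5 cube at (14, 8) partially overlaps it — only the 209.25 mm² overlap (of its 840.75 mm²) is removed, clipping the outline — area = 437.00 mm². So its area = 437.00 mm². Layer 1 is larger (437.00 vs 258.50 mm²).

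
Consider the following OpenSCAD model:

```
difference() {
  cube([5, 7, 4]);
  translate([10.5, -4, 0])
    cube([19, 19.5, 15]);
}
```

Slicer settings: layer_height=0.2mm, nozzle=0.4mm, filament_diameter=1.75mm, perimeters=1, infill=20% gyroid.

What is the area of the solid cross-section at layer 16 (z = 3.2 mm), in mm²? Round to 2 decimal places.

35.00 mm²

At z = 3.2 mm: the 5×7 cube contributes its full rectangle (area 35.00 mm²); the cube at (10.5, -4) (footprint 19×19.5) is included at this height (area 370.50 mm²); After the difference (first − rest): starting from the 5×7 cube (35.00 mm²), the 19×19.5 cube at (10.5, -4) misses the remaining region (no effect) — area = 35.00 mm². Overall, the cross-section is a single solid region. Net area = 35.00 mm².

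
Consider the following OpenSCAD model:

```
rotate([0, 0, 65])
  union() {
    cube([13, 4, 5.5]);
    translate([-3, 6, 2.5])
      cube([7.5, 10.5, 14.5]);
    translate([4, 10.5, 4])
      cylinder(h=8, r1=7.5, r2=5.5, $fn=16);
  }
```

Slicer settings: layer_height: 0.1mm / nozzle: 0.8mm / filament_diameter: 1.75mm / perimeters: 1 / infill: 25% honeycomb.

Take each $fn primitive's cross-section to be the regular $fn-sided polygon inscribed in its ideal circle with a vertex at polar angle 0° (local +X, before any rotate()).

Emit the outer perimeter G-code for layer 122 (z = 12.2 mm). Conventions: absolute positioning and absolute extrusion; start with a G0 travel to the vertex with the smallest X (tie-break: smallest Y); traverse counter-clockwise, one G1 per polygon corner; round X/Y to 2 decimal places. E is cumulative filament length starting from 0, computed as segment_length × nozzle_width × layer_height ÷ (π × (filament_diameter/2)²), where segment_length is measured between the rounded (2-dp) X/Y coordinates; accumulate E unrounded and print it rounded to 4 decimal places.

G0 X-16.22 Y4.25 Z12.20
G1 X-6.71 Y-0.18 E0.3489
G1 X-3.54 Y6.61 E0.5982
G1 X-13.05 Y11.05 E0.9473
G1 X-16.22 Y4.25 E1.1968

At z = 12.2 mm: the cube does not reach this height (z outside [0, 5.5]); the cube at (-3, 6) is present — its section is the full 7.5×10.5 rectangle; the cone at (4, 10.5) does not reach this height (z outside [4, 12]); Combining (union): only the 7.5×10.5 cube at (-3, 6) is present, so the union is just that shape — 1 connected region; (whole slice rotated 65° about Z — lengths, areas and connectivity unchanged). The outline is a single polygon with 4 vertices. Extrusion per mm of travel: 0.8 × 0.1 / (π × 0.875²) = 0.033260. Accumulating E over each segment gives final E = 1.1968.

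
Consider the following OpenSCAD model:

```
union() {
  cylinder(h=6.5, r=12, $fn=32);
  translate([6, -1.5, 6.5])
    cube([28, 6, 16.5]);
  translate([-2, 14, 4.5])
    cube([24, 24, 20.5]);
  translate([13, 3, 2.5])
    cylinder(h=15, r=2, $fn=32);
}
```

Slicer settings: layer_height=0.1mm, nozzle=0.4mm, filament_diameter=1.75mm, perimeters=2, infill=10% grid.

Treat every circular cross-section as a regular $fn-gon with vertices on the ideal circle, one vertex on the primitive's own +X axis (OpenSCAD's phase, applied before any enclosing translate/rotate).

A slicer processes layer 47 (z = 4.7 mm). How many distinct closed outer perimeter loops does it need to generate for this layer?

At z = 4.7 mm: the cylinder: section is a regular 32-gon, circumradius r=12; the cube at (6, -1.5) is not intersected at this z (z outside [6.5, 23]); the cube at (-2, 14) is present — its section is the full 24×24 rectangle; the r=2 cylinder at (13, 3) contributes a regular 32-gon of circumradius 2; Taking the union: the regions partially overlap (shared area 1.14 mm²), so overlapping operands fuse into one piece — 2 connected regions. The result has 2 disconnected regions.

2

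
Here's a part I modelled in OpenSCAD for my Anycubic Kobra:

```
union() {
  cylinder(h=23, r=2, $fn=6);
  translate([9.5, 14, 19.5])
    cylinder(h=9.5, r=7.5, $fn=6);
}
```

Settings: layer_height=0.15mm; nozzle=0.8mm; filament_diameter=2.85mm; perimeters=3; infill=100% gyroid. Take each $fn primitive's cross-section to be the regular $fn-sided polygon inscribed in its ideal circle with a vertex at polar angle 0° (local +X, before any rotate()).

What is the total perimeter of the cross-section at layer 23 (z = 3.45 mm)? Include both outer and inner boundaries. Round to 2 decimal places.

At z = 3.45 mm: the cylinder: section is a regular 6-gon, circumradius r=2 (perimeter = 2·6·2.000·sin(180°/6) = 12.00 mm); the cylinder at (9.5, 14) is not intersected at this z (z outside [19.5, 29]); Combining (union): only the r=2 cylinder is present, so the union is just that shape — boundary = 12.00 mm. Overall, the cross-section is a single solid region. Total boundary length (outer) = 12.00 mm.

12.00 mm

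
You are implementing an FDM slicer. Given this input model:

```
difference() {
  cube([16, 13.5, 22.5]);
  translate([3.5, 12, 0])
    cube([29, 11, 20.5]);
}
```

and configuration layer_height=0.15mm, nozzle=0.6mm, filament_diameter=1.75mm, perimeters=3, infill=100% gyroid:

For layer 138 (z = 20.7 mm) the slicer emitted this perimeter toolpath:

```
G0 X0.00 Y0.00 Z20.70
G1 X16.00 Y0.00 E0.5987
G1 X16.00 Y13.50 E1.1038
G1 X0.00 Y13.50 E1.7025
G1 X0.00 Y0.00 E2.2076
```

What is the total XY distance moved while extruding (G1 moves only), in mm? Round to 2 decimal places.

59.00 mm

Sum the Euclidean lengths of each G1 segment: total = 59.00 mm.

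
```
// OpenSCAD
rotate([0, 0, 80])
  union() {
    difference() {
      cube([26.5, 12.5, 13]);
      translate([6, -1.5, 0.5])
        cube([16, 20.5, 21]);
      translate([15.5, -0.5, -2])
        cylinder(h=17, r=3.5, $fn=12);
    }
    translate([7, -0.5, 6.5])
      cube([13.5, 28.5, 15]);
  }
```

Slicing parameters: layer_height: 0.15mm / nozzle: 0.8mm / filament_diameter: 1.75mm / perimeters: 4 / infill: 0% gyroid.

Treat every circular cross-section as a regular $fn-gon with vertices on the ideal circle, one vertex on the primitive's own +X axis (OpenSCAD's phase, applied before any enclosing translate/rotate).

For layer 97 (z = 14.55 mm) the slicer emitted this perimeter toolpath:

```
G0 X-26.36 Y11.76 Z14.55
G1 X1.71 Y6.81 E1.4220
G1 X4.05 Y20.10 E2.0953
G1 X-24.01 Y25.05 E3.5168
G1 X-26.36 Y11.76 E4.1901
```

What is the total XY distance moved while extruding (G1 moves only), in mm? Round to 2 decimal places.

83.99 mm

Sum the Euclidean lengths of each G1 segment: total = 83.99 mm.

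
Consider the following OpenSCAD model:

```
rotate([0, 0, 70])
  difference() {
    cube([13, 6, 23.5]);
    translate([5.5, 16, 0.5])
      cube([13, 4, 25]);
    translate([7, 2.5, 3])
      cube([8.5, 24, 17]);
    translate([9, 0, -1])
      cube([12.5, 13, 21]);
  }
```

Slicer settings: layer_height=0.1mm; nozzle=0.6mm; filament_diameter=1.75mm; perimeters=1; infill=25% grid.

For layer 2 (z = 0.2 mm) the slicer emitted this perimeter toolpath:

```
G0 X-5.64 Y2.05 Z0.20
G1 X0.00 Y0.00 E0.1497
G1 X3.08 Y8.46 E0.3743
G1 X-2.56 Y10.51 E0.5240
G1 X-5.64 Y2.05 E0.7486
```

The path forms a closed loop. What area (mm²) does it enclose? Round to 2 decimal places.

54.03 mm²

Apply the shoelace formula to the sequence of (X, Y) vertices; enclosed area = 54.03 mm².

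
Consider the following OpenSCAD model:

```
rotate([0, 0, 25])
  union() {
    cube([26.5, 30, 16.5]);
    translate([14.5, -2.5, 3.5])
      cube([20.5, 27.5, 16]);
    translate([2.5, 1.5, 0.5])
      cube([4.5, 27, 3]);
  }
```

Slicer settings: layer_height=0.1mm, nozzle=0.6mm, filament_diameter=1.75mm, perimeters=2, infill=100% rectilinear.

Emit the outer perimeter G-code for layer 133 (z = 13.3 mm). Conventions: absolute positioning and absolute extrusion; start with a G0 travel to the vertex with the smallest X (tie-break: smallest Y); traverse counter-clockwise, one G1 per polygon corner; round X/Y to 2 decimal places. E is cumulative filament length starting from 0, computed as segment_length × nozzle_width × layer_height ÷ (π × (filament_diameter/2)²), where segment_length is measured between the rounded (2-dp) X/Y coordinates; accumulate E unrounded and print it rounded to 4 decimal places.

G0 X-12.68 Y27.19 Z13.30
G1 X0.00 Y0.00 E0.7484
G1 X13.14 Y6.13 E1.1101
G1 X14.20 Y3.86 E1.1726
G1 X32.78 Y12.53 E1.6840
G1 X21.16 Y37.45 E2.3699
G1 X13.45 Y33.86 E2.5821
G1 X11.34 Y38.39 E2.7067
G1 X-12.68 Y27.19 E3.3678

At z = 13.3 mm: the cube is present — its section is the full 26.5×30 rectangle; the cube at (14.5, -2.5) is present — its section is the full 20.5×27.5 rectangle; the cube at (2.5, 1.5) does not reach this height (z outside [0.5, 3.5]); Merging all regions: the regions partially overlap (shared area 300.00 mm²), so overlapping operands fuse into one piece — 1 connected region; (whole slice rotated 25° about Z — lengths, areas and connectivity unchanged). The outline is a single polygon with 8 vertices. Extrusion per mm of travel: 0.6 × 0.1 / (π × 0.875²) = 0.024945. Accumulating E over each segment gives final E = 3.3678.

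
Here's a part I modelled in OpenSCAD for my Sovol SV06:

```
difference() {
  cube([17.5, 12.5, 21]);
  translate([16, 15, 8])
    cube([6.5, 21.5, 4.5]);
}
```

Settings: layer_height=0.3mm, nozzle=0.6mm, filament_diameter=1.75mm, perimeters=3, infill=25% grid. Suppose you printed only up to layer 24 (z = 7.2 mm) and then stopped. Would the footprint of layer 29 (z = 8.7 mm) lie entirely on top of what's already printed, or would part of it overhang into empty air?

Compare the two slices. At z = 7.2: the 17.5×12.5 cube contributes its full rectangle (area 218.75 mm²); the cube at (16, 15) does not reach this height (z outside [8, 12.5]); After the difference (first − rest): none of the subtracted shapes is present at this height, so the 17.5×12.5 cube is unchanged — area = 218.75 mm². At z = 8.7: the 17.5×12.5 cube contributes its full rectangle (area 218.75 mm²); the cube at (16, 15) (footprint 6.5×21.5) is included at this height (area 139.75 mm²); Subtracting the remaining from the first: starting from the 17.5×12.5 cube (218.75 mm²), the 6.5×21.5 cube at (16, 15) misses the remaining region (no effect) — area = 218.75 mm². Checking containment: the cross-section at z = 8.7 is a subset of the cross-section at z = 7.2.

entirely on top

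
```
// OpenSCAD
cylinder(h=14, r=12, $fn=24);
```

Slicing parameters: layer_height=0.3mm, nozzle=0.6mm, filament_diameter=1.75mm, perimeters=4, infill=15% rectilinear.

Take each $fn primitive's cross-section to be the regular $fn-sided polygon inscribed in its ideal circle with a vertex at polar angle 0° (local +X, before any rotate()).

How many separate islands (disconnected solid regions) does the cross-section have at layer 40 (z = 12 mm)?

At z = 12 mm: the r=12 cylinder contributes a regular 24-gon of circumradius 12. Overall, the cross-section is a single solid region. Island count = 1.

1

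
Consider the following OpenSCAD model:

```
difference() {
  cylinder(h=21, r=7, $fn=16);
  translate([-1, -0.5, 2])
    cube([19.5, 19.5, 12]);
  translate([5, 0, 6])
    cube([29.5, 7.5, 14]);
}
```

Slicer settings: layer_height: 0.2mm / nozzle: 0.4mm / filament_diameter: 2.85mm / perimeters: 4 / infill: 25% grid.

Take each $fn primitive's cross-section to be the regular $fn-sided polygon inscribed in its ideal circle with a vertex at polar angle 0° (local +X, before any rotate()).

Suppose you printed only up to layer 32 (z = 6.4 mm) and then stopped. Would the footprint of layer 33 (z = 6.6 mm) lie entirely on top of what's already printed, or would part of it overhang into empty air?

Compare the two slices. At z = 6.4: the r=7 cylinder gives a regular 16-gon of circumradius 7 (constant along its height) (area = (16/2)·7.000²·sin(360°/16) = 150.01 mm²); the cube at (-1, -0.5) is present — its section is the full 19.5×19.5 rectangle (area 380.25 mm²); the cube at (5, 0) is present — its section is the full 29.5×7.5 rectangle (area 221.25 mm²); Subtracting the remaining from the first: starting from the r=7 cylinder (150.01 mm²), the 19.5×19.5 cube at (-1, -0.5) partially overlaps it — only the 48.38 mm² overlap (of its 380.25 mm²) is removed, clipping the outline; the 29.5×7.5 cube at (5, 0) misses the remaining region (no effect) — area = 101.63 mm². At z = 6.6: the r=7 cylinder contributes a regular 16-gon of circumradius 7 (area = (16/2)·7.000²·sin(360°/16) = 150.01 mm²); the cube at (-1, -0.5) is present — its section is the full 19.5×19.5 rectangle (area 380.25 mm²); the cube at (5, 0) (footprint 29.5×7.5) is included at this height (area 221.25 mm²); Taking the first minus the rest: starting from the r=7 cylinder (150.01 mm²), the 19.5×19.5 cube at (-1, -0.5) partially overlaps it — only the 48.38 mm² overlap (of its 380.25 mm²) is removed, clipping the outline; the 29.5×7.5 cube at (5, 0) misses the remaining region (no effect) — area = 101.63 mm². Checking containment: the cross-section at z = 6.6 is a subset of the cross-section at z = 6.4.

entirely on top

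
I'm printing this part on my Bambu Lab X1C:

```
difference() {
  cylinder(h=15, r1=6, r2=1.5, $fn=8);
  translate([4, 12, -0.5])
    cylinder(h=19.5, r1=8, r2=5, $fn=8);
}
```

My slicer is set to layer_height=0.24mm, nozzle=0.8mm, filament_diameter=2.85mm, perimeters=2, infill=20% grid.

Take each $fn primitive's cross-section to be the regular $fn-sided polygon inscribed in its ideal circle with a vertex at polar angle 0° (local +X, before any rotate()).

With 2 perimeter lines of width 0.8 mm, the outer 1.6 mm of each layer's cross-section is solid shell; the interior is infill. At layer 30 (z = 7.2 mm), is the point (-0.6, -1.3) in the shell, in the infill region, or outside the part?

At z = 7.2 mm: the cone: at t=0.480 of its height the radius interpolates to r₁+(r₂−r₁)t = 3.840, giving a regular 8-gon of that circumradius; the cone at (4, 12) (r1=8→r2=5) has section circumradius 6.815 here — a regular 8-gon; After the difference (first − rest): starting from the cone, the cone at (4, 12) misses the remaining region (no effect) — 1 connected region. Overall, the cross-section is a single solid region. The nearest boundary edge runs (-0.00, -3.84)→(-2.72, -2.72); distance from the point to it = 2.12 mm. The point is inside the cross-section and 2.12 mm from the nearest boundary — more than the 1.6 mm shell width (2 × 0.8), so it's in the infill interior.

infill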